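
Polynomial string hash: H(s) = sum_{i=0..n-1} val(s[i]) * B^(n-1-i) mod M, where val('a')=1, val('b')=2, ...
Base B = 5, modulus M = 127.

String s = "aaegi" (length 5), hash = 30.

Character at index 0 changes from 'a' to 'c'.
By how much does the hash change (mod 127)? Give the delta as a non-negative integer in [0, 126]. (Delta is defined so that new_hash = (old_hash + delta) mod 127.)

Answer: 107

Derivation:
Delta formula: (val(new) - val(old)) * B^(n-1-k) mod M
  val('c') - val('a') = 3 - 1 = 2
  B^(n-1-k) = 5^4 mod 127 = 117
  Delta = 2 * 117 mod 127 = 107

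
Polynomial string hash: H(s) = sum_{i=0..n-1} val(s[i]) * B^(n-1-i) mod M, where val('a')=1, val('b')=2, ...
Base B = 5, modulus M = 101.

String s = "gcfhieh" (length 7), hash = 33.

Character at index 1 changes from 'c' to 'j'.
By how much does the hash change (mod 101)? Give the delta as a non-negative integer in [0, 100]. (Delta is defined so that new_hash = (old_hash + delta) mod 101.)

Answer: 59

Derivation:
Delta formula: (val(new) - val(old)) * B^(n-1-k) mod M
  val('j') - val('c') = 10 - 3 = 7
  B^(n-1-k) = 5^5 mod 101 = 95
  Delta = 7 * 95 mod 101 = 59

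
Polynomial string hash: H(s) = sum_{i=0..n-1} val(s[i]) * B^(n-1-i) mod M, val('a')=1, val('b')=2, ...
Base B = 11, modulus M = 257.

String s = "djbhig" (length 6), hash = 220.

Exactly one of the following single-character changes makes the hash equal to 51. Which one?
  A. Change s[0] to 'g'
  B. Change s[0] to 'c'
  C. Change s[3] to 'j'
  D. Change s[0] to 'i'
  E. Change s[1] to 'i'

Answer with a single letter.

Answer: B

Derivation:
Option A: s[0]='d'->'g', delta=(7-4)*11^5 mod 257 = 250, hash=220+250 mod 257 = 213
Option B: s[0]='d'->'c', delta=(3-4)*11^5 mod 257 = 88, hash=220+88 mod 257 = 51 <-- target
Option C: s[3]='h'->'j', delta=(10-8)*11^2 mod 257 = 242, hash=220+242 mod 257 = 205
Option D: s[0]='d'->'i', delta=(9-4)*11^5 mod 257 = 74, hash=220+74 mod 257 = 37
Option E: s[1]='j'->'i', delta=(9-10)*11^4 mod 257 = 8, hash=220+8 mod 257 = 228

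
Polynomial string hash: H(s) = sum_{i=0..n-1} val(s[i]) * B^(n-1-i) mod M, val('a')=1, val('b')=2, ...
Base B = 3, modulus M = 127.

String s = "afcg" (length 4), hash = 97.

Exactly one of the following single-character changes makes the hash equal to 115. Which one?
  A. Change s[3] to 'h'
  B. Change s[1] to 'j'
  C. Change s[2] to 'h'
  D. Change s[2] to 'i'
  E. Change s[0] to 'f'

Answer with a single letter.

Option A: s[3]='g'->'h', delta=(8-7)*3^0 mod 127 = 1, hash=97+1 mod 127 = 98
Option B: s[1]='f'->'j', delta=(10-6)*3^2 mod 127 = 36, hash=97+36 mod 127 = 6
Option C: s[2]='c'->'h', delta=(8-3)*3^1 mod 127 = 15, hash=97+15 mod 127 = 112
Option D: s[2]='c'->'i', delta=(9-3)*3^1 mod 127 = 18, hash=97+18 mod 127 = 115 <-- target
Option E: s[0]='a'->'f', delta=(6-1)*3^3 mod 127 = 8, hash=97+8 mod 127 = 105

Answer: D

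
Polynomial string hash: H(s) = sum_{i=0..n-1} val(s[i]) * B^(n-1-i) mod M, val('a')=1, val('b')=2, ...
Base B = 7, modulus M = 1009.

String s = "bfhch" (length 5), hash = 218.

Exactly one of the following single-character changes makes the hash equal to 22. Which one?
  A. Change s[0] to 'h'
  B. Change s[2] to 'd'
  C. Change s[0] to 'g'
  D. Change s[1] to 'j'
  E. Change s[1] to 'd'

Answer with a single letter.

Option A: s[0]='b'->'h', delta=(8-2)*7^4 mod 1009 = 280, hash=218+280 mod 1009 = 498
Option B: s[2]='h'->'d', delta=(4-8)*7^2 mod 1009 = 813, hash=218+813 mod 1009 = 22 <-- target
Option C: s[0]='b'->'g', delta=(7-2)*7^4 mod 1009 = 906, hash=218+906 mod 1009 = 115
Option D: s[1]='f'->'j', delta=(10-6)*7^3 mod 1009 = 363, hash=218+363 mod 1009 = 581
Option E: s[1]='f'->'d', delta=(4-6)*7^3 mod 1009 = 323, hash=218+323 mod 1009 = 541

Answer: B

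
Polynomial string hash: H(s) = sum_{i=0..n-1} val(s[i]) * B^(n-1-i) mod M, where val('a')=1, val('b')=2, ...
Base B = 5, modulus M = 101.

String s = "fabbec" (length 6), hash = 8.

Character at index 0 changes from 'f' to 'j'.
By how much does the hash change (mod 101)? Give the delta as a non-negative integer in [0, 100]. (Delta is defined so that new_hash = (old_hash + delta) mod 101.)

Answer: 77

Derivation:
Delta formula: (val(new) - val(old)) * B^(n-1-k) mod M
  val('j') - val('f') = 10 - 6 = 4
  B^(n-1-k) = 5^5 mod 101 = 95
  Delta = 4 * 95 mod 101 = 77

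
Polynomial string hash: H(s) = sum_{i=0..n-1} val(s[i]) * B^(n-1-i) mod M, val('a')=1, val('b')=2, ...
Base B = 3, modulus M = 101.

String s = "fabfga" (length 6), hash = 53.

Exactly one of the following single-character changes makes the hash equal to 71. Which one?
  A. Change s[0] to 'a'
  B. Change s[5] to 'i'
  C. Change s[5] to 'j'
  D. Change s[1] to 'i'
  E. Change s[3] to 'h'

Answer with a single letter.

Option A: s[0]='f'->'a', delta=(1-6)*3^5 mod 101 = 98, hash=53+98 mod 101 = 50
Option B: s[5]='a'->'i', delta=(9-1)*3^0 mod 101 = 8, hash=53+8 mod 101 = 61
Option C: s[5]='a'->'j', delta=(10-1)*3^0 mod 101 = 9, hash=53+9 mod 101 = 62
Option D: s[1]='a'->'i', delta=(9-1)*3^4 mod 101 = 42, hash=53+42 mod 101 = 95
Option E: s[3]='f'->'h', delta=(8-6)*3^2 mod 101 = 18, hash=53+18 mod 101 = 71 <-- target

Answer: E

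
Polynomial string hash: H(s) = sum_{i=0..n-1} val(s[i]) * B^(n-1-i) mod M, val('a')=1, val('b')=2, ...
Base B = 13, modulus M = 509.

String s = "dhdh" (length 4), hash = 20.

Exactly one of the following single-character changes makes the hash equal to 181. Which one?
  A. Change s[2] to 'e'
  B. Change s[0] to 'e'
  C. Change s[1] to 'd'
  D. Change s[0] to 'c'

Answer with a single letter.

Answer: B

Derivation:
Option A: s[2]='d'->'e', delta=(5-4)*13^1 mod 509 = 13, hash=20+13 mod 509 = 33
Option B: s[0]='d'->'e', delta=(5-4)*13^3 mod 509 = 161, hash=20+161 mod 509 = 181 <-- target
Option C: s[1]='h'->'d', delta=(4-8)*13^2 mod 509 = 342, hash=20+342 mod 509 = 362
Option D: s[0]='d'->'c', delta=(3-4)*13^3 mod 509 = 348, hash=20+348 mod 509 = 368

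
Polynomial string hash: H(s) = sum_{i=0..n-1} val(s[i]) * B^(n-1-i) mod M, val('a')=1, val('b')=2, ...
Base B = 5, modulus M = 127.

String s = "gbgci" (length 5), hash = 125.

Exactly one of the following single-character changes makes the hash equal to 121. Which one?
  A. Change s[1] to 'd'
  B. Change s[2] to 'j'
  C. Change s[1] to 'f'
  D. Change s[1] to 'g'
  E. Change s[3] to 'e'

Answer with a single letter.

Answer: A

Derivation:
Option A: s[1]='b'->'d', delta=(4-2)*5^3 mod 127 = 123, hash=125+123 mod 127 = 121 <-- target
Option B: s[2]='g'->'j', delta=(10-7)*5^2 mod 127 = 75, hash=125+75 mod 127 = 73
Option C: s[1]='b'->'f', delta=(6-2)*5^3 mod 127 = 119, hash=125+119 mod 127 = 117
Option D: s[1]='b'->'g', delta=(7-2)*5^3 mod 127 = 117, hash=125+117 mod 127 = 115
Option E: s[3]='c'->'e', delta=(5-3)*5^1 mod 127 = 10, hash=125+10 mod 127 = 8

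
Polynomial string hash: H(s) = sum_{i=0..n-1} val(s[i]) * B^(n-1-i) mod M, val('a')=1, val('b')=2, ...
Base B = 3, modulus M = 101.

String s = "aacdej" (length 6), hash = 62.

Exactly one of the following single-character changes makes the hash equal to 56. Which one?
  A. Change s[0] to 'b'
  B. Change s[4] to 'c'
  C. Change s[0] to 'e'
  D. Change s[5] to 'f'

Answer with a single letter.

Answer: B

Derivation:
Option A: s[0]='a'->'b', delta=(2-1)*3^5 mod 101 = 41, hash=62+41 mod 101 = 2
Option B: s[4]='e'->'c', delta=(3-5)*3^1 mod 101 = 95, hash=62+95 mod 101 = 56 <-- target
Option C: s[0]='a'->'e', delta=(5-1)*3^5 mod 101 = 63, hash=62+63 mod 101 = 24
Option D: s[5]='j'->'f', delta=(6-10)*3^0 mod 101 = 97, hash=62+97 mod 101 = 58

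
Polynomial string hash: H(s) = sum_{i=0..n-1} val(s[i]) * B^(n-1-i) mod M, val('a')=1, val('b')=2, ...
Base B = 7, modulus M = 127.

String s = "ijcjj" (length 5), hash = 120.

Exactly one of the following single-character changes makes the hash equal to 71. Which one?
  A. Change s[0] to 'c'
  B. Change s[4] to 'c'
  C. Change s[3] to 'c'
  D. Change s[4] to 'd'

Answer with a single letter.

Option A: s[0]='i'->'c', delta=(3-9)*7^4 mod 127 = 72, hash=120+72 mod 127 = 65
Option B: s[4]='j'->'c', delta=(3-10)*7^0 mod 127 = 120, hash=120+120 mod 127 = 113
Option C: s[3]='j'->'c', delta=(3-10)*7^1 mod 127 = 78, hash=120+78 mod 127 = 71 <-- target
Option D: s[4]='j'->'d', delta=(4-10)*7^0 mod 127 = 121, hash=120+121 mod 127 = 114

Answer: C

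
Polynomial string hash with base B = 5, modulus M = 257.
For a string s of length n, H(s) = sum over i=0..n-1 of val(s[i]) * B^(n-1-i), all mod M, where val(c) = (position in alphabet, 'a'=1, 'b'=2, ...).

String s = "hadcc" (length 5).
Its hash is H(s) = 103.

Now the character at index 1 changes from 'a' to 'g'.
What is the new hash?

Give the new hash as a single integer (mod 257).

val('a') = 1, val('g') = 7
Position k = 1, exponent = n-1-k = 3
B^3 mod M = 5^3 mod 257 = 125
Delta = (7 - 1) * 125 mod 257 = 236
New hash = (103 + 236) mod 257 = 82

Answer: 82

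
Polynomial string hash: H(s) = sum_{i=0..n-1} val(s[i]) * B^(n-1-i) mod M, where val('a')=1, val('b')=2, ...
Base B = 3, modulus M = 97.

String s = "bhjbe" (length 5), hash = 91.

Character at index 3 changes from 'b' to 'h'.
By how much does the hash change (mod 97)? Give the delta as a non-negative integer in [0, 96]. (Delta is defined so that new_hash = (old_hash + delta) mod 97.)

Answer: 18

Derivation:
Delta formula: (val(new) - val(old)) * B^(n-1-k) mod M
  val('h') - val('b') = 8 - 2 = 6
  B^(n-1-k) = 3^1 mod 97 = 3
  Delta = 6 * 3 mod 97 = 18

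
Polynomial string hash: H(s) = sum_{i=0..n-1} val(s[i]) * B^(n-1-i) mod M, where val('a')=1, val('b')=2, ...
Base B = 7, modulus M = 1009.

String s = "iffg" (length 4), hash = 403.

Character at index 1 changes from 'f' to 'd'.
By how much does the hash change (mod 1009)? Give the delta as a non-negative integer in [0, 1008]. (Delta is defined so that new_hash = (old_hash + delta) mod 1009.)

Delta formula: (val(new) - val(old)) * B^(n-1-k) mod M
  val('d') - val('f') = 4 - 6 = -2
  B^(n-1-k) = 7^2 mod 1009 = 49
  Delta = -2 * 49 mod 1009 = 911

Answer: 911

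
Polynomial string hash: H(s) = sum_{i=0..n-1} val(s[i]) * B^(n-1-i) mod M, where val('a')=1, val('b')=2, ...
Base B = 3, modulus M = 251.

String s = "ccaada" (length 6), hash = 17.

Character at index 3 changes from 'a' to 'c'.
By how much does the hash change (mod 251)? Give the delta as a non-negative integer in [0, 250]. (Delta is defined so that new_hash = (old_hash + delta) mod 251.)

Delta formula: (val(new) - val(old)) * B^(n-1-k) mod M
  val('c') - val('a') = 3 - 1 = 2
  B^(n-1-k) = 3^2 mod 251 = 9
  Delta = 2 * 9 mod 251 = 18

Answer: 18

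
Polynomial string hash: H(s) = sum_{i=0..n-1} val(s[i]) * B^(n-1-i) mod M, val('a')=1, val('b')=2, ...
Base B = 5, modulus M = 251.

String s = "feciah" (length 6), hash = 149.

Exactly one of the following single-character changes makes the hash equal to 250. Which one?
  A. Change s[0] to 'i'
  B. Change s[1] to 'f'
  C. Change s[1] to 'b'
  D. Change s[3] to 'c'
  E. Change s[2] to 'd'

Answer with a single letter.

Option A: s[0]='f'->'i', delta=(9-6)*5^5 mod 251 = 88, hash=149+88 mod 251 = 237
Option B: s[1]='e'->'f', delta=(6-5)*5^4 mod 251 = 123, hash=149+123 mod 251 = 21
Option C: s[1]='e'->'b', delta=(2-5)*5^4 mod 251 = 133, hash=149+133 mod 251 = 31
Option D: s[3]='i'->'c', delta=(3-9)*5^2 mod 251 = 101, hash=149+101 mod 251 = 250 <-- target
Option E: s[2]='c'->'d', delta=(4-3)*5^3 mod 251 = 125, hash=149+125 mod 251 = 23

Answer: D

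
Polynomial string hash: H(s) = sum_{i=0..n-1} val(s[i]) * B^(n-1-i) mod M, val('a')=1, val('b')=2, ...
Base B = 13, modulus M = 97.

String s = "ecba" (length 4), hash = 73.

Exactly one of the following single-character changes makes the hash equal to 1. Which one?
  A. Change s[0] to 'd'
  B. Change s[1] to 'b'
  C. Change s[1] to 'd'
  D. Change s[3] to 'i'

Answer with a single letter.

Option A: s[0]='e'->'d', delta=(4-5)*13^3 mod 97 = 34, hash=73+34 mod 97 = 10
Option B: s[1]='c'->'b', delta=(2-3)*13^2 mod 97 = 25, hash=73+25 mod 97 = 1 <-- target
Option C: s[1]='c'->'d', delta=(4-3)*13^2 mod 97 = 72, hash=73+72 mod 97 = 48
Option D: s[3]='a'->'i', delta=(9-1)*13^0 mod 97 = 8, hash=73+8 mod 97 = 81

Answer: B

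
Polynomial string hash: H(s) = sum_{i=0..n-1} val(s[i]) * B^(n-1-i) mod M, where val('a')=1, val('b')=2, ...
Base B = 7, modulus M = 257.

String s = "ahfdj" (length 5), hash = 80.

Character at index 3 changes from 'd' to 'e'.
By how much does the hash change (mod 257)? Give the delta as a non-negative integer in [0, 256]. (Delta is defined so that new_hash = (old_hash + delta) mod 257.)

Answer: 7

Derivation:
Delta formula: (val(new) - val(old)) * B^(n-1-k) mod M
  val('e') - val('d') = 5 - 4 = 1
  B^(n-1-k) = 7^1 mod 257 = 7
  Delta = 1 * 7 mod 257 = 7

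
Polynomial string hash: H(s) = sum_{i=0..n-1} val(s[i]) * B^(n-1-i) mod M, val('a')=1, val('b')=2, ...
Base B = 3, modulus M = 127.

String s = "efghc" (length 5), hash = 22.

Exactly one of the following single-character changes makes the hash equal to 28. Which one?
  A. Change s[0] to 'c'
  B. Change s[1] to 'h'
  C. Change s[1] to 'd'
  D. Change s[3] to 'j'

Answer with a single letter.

Answer: D

Derivation:
Option A: s[0]='e'->'c', delta=(3-5)*3^4 mod 127 = 92, hash=22+92 mod 127 = 114
Option B: s[1]='f'->'h', delta=(8-6)*3^3 mod 127 = 54, hash=22+54 mod 127 = 76
Option C: s[1]='f'->'d', delta=(4-6)*3^3 mod 127 = 73, hash=22+73 mod 127 = 95
Option D: s[3]='h'->'j', delta=(10-8)*3^1 mod 127 = 6, hash=22+6 mod 127 = 28 <-- target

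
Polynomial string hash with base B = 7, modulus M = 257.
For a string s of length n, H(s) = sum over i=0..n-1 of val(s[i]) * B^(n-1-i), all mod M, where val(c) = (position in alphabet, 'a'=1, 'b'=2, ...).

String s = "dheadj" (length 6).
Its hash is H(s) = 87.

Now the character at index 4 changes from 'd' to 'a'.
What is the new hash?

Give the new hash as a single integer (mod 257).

Answer: 66

Derivation:
val('d') = 4, val('a') = 1
Position k = 4, exponent = n-1-k = 1
B^1 mod M = 7^1 mod 257 = 7
Delta = (1 - 4) * 7 mod 257 = 236
New hash = (87 + 236) mod 257 = 66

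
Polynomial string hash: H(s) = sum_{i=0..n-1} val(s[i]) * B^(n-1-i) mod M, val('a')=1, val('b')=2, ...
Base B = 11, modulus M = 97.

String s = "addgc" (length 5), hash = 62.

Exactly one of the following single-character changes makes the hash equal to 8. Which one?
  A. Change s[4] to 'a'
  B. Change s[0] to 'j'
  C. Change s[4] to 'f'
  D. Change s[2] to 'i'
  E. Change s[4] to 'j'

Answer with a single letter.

Option A: s[4]='c'->'a', delta=(1-3)*11^0 mod 97 = 95, hash=62+95 mod 97 = 60
Option B: s[0]='a'->'j', delta=(10-1)*11^4 mod 97 = 43, hash=62+43 mod 97 = 8 <-- target
Option C: s[4]='c'->'f', delta=(6-3)*11^0 mod 97 = 3, hash=62+3 mod 97 = 65
Option D: s[2]='d'->'i', delta=(9-4)*11^2 mod 97 = 23, hash=62+23 mod 97 = 85
Option E: s[4]='c'->'j', delta=(10-3)*11^0 mod 97 = 7, hash=62+7 mod 97 = 69

Answer: B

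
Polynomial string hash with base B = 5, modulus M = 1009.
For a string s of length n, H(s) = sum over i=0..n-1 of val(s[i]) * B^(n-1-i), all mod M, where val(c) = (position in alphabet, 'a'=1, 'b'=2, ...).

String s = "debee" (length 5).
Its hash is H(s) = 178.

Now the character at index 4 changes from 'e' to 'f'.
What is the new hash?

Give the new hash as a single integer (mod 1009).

Answer: 179

Derivation:
val('e') = 5, val('f') = 6
Position k = 4, exponent = n-1-k = 0
B^0 mod M = 5^0 mod 1009 = 1
Delta = (6 - 5) * 1 mod 1009 = 1
New hash = (178 + 1) mod 1009 = 179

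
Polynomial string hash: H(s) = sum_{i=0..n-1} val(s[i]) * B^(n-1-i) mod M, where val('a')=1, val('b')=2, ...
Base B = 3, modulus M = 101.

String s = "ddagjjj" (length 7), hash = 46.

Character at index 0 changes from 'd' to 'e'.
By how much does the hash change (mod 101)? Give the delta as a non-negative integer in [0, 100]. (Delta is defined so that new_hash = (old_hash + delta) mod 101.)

Delta formula: (val(new) - val(old)) * B^(n-1-k) mod M
  val('e') - val('d') = 5 - 4 = 1
  B^(n-1-k) = 3^6 mod 101 = 22
  Delta = 1 * 22 mod 101 = 22

Answer: 22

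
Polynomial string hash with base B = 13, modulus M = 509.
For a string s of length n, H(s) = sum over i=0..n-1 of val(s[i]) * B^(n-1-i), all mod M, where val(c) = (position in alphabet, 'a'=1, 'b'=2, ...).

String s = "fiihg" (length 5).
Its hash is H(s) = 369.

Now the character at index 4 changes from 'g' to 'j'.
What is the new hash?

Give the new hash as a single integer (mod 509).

Answer: 372

Derivation:
val('g') = 7, val('j') = 10
Position k = 4, exponent = n-1-k = 0
B^0 mod M = 13^0 mod 509 = 1
Delta = (10 - 7) * 1 mod 509 = 3
New hash = (369 + 3) mod 509 = 372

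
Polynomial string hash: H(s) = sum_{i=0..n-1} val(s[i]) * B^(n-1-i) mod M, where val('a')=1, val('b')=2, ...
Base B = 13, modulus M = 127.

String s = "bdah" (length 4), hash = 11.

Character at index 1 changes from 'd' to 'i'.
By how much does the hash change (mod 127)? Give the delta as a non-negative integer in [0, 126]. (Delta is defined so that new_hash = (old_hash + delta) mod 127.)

Delta formula: (val(new) - val(old)) * B^(n-1-k) mod M
  val('i') - val('d') = 9 - 4 = 5
  B^(n-1-k) = 13^2 mod 127 = 42
  Delta = 5 * 42 mod 127 = 83

Answer: 83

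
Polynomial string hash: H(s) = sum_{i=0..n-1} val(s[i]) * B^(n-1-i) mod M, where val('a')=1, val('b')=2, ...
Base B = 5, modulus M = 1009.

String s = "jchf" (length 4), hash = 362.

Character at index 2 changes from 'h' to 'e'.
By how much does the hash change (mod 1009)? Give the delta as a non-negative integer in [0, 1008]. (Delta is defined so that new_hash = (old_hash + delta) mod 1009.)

Answer: 994

Derivation:
Delta formula: (val(new) - val(old)) * B^(n-1-k) mod M
  val('e') - val('h') = 5 - 8 = -3
  B^(n-1-k) = 5^1 mod 1009 = 5
  Delta = -3 * 5 mod 1009 = 994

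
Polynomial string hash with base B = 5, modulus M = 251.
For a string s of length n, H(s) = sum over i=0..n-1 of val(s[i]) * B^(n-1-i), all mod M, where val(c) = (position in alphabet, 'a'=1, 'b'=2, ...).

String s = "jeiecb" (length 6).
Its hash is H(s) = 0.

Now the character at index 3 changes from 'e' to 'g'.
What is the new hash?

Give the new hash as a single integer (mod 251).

val('e') = 5, val('g') = 7
Position k = 3, exponent = n-1-k = 2
B^2 mod M = 5^2 mod 251 = 25
Delta = (7 - 5) * 25 mod 251 = 50
New hash = (0 + 50) mod 251 = 50

Answer: 50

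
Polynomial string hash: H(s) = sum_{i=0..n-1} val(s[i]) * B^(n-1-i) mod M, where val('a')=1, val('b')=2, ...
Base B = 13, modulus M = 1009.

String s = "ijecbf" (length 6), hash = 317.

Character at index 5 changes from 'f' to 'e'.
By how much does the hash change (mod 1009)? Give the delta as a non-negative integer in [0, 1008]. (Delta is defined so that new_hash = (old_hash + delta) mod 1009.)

Answer: 1008

Derivation:
Delta formula: (val(new) - val(old)) * B^(n-1-k) mod M
  val('e') - val('f') = 5 - 6 = -1
  B^(n-1-k) = 13^0 mod 1009 = 1
  Delta = -1 * 1 mod 1009 = 1008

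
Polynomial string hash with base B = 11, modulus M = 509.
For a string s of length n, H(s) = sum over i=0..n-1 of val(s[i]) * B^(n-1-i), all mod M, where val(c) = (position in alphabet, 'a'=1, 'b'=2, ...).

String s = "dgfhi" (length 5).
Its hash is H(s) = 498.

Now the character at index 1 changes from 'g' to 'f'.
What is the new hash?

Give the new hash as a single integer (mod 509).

val('g') = 7, val('f') = 6
Position k = 1, exponent = n-1-k = 3
B^3 mod M = 11^3 mod 509 = 313
Delta = (6 - 7) * 313 mod 509 = 196
New hash = (498 + 196) mod 509 = 185

Answer: 185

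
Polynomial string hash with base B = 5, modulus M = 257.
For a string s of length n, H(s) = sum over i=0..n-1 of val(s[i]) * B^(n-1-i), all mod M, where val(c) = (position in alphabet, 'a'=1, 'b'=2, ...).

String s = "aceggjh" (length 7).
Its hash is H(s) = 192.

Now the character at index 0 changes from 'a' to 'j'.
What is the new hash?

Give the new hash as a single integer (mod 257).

val('a') = 1, val('j') = 10
Position k = 0, exponent = n-1-k = 6
B^6 mod M = 5^6 mod 257 = 205
Delta = (10 - 1) * 205 mod 257 = 46
New hash = (192 + 46) mod 257 = 238

Answer: 238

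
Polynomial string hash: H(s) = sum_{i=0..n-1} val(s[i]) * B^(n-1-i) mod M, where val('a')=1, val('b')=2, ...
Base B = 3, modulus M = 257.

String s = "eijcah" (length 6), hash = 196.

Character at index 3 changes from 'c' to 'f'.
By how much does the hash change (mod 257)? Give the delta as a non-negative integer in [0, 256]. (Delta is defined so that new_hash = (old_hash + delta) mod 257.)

Delta formula: (val(new) - val(old)) * B^(n-1-k) mod M
  val('f') - val('c') = 6 - 3 = 3
  B^(n-1-k) = 3^2 mod 257 = 9
  Delta = 3 * 9 mod 257 = 27

Answer: 27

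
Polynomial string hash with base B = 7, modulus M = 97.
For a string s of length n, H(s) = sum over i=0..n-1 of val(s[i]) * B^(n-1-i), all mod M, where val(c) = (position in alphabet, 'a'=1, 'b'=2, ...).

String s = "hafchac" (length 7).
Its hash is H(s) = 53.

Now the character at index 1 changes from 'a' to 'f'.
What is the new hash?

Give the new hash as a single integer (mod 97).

val('a') = 1, val('f') = 6
Position k = 1, exponent = n-1-k = 5
B^5 mod M = 7^5 mod 97 = 26
Delta = (6 - 1) * 26 mod 97 = 33
New hash = (53 + 33) mod 97 = 86

Answer: 86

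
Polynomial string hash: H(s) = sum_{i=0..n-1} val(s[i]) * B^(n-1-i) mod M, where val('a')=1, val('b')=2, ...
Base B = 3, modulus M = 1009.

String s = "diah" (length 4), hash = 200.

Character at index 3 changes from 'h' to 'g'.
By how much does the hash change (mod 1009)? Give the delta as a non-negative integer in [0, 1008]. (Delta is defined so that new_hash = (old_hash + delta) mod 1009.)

Answer: 1008

Derivation:
Delta formula: (val(new) - val(old)) * B^(n-1-k) mod M
  val('g') - val('h') = 7 - 8 = -1
  B^(n-1-k) = 3^0 mod 1009 = 1
  Delta = -1 * 1 mod 1009 = 1008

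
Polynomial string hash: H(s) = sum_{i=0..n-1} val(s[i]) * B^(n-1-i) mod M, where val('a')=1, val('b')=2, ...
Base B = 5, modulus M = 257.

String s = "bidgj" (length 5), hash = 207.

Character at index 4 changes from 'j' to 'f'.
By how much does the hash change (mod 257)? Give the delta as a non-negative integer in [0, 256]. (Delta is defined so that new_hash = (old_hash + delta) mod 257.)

Delta formula: (val(new) - val(old)) * B^(n-1-k) mod M
  val('f') - val('j') = 6 - 10 = -4
  B^(n-1-k) = 5^0 mod 257 = 1
  Delta = -4 * 1 mod 257 = 253

Answer: 253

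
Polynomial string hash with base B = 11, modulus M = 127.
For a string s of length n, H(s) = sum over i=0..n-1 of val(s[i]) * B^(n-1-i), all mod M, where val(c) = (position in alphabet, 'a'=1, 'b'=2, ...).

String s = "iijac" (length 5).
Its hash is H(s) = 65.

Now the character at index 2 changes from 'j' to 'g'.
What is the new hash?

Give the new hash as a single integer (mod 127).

val('j') = 10, val('g') = 7
Position k = 2, exponent = n-1-k = 2
B^2 mod M = 11^2 mod 127 = 121
Delta = (7 - 10) * 121 mod 127 = 18
New hash = (65 + 18) mod 127 = 83

Answer: 83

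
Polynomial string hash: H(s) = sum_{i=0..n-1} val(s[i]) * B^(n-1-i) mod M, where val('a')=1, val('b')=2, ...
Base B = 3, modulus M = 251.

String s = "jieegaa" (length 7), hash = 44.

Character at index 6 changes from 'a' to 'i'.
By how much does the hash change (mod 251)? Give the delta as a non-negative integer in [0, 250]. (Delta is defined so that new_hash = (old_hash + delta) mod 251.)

Answer: 8

Derivation:
Delta formula: (val(new) - val(old)) * B^(n-1-k) mod M
  val('i') - val('a') = 9 - 1 = 8
  B^(n-1-k) = 3^0 mod 251 = 1
  Delta = 8 * 1 mod 251 = 8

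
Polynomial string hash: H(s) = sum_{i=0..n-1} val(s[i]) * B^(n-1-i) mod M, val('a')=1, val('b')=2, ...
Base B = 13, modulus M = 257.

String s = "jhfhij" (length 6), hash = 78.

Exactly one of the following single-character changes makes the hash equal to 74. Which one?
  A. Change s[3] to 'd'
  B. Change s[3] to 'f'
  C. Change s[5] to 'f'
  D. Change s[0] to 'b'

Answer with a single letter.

Option A: s[3]='h'->'d', delta=(4-8)*13^2 mod 257 = 95, hash=78+95 mod 257 = 173
Option B: s[3]='h'->'f', delta=(6-8)*13^2 mod 257 = 176, hash=78+176 mod 257 = 254
Option C: s[5]='j'->'f', delta=(6-10)*13^0 mod 257 = 253, hash=78+253 mod 257 = 74 <-- target
Option D: s[0]='j'->'b', delta=(2-10)*13^5 mod 257 = 62, hash=78+62 mod 257 = 140

Answer: C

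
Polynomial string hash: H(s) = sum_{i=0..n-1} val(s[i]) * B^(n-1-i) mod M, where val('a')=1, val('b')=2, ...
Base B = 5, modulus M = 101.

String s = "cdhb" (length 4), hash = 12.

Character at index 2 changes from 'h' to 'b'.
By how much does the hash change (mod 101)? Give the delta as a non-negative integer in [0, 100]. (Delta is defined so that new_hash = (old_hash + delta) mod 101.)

Delta formula: (val(new) - val(old)) * B^(n-1-k) mod M
  val('b') - val('h') = 2 - 8 = -6
  B^(n-1-k) = 5^1 mod 101 = 5
  Delta = -6 * 5 mod 101 = 71

Answer: 71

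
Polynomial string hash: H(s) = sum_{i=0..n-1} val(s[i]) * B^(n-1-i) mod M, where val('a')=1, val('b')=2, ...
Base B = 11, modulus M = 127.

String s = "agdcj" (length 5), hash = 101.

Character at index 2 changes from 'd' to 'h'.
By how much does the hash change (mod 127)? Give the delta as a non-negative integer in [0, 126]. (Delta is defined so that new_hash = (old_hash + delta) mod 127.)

Answer: 103

Derivation:
Delta formula: (val(new) - val(old)) * B^(n-1-k) mod M
  val('h') - val('d') = 8 - 4 = 4
  B^(n-1-k) = 11^2 mod 127 = 121
  Delta = 4 * 121 mod 127 = 103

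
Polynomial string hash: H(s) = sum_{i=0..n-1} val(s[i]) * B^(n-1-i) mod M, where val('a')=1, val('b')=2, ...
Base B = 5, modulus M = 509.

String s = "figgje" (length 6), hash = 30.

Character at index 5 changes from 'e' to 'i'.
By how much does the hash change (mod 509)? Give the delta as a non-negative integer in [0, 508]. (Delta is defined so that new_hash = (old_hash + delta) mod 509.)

Delta formula: (val(new) - val(old)) * B^(n-1-k) mod M
  val('i') - val('e') = 9 - 5 = 4
  B^(n-1-k) = 5^0 mod 509 = 1
  Delta = 4 * 1 mod 509 = 4

Answer: 4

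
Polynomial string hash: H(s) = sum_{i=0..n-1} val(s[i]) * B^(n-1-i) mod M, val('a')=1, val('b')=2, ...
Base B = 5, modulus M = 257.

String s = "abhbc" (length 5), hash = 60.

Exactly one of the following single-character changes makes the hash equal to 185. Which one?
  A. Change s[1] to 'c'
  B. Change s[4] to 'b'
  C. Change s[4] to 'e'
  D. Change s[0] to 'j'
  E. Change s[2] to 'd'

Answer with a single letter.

Option A: s[1]='b'->'c', delta=(3-2)*5^3 mod 257 = 125, hash=60+125 mod 257 = 185 <-- target
Option B: s[4]='c'->'b', delta=(2-3)*5^0 mod 257 = 256, hash=60+256 mod 257 = 59
Option C: s[4]='c'->'e', delta=(5-3)*5^0 mod 257 = 2, hash=60+2 mod 257 = 62
Option D: s[0]='a'->'j', delta=(10-1)*5^4 mod 257 = 228, hash=60+228 mod 257 = 31
Option E: s[2]='h'->'d', delta=(4-8)*5^2 mod 257 = 157, hash=60+157 mod 257 = 217

Answer: A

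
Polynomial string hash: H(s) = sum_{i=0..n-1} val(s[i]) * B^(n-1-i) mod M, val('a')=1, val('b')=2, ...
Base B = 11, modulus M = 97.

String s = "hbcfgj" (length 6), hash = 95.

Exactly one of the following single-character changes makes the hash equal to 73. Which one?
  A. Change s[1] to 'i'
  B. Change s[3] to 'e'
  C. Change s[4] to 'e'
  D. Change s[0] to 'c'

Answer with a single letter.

Answer: C

Derivation:
Option A: s[1]='b'->'i', delta=(9-2)*11^4 mod 97 = 55, hash=95+55 mod 97 = 53
Option B: s[3]='f'->'e', delta=(5-6)*11^2 mod 97 = 73, hash=95+73 mod 97 = 71
Option C: s[4]='g'->'e', delta=(5-7)*11^1 mod 97 = 75, hash=95+75 mod 97 = 73 <-- target
Option D: s[0]='h'->'c', delta=(3-8)*11^5 mod 97 = 39, hash=95+39 mod 97 = 37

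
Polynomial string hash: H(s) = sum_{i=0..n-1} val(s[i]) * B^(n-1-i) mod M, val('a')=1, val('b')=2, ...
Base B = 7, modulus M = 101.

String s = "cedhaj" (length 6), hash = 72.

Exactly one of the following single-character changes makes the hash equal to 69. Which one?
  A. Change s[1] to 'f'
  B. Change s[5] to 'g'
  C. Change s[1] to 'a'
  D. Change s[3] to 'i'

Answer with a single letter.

Option A: s[1]='e'->'f', delta=(6-5)*7^4 mod 101 = 78, hash=72+78 mod 101 = 49
Option B: s[5]='j'->'g', delta=(7-10)*7^0 mod 101 = 98, hash=72+98 mod 101 = 69 <-- target
Option C: s[1]='e'->'a', delta=(1-5)*7^4 mod 101 = 92, hash=72+92 mod 101 = 63
Option D: s[3]='h'->'i', delta=(9-8)*7^2 mod 101 = 49, hash=72+49 mod 101 = 20

Answer: B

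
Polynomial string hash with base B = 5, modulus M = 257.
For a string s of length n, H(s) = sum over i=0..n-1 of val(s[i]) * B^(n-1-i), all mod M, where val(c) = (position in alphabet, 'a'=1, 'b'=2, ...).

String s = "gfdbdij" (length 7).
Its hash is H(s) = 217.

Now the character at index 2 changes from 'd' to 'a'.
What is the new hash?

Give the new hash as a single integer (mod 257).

val('d') = 4, val('a') = 1
Position k = 2, exponent = n-1-k = 4
B^4 mod M = 5^4 mod 257 = 111
Delta = (1 - 4) * 111 mod 257 = 181
New hash = (217 + 181) mod 257 = 141

Answer: 141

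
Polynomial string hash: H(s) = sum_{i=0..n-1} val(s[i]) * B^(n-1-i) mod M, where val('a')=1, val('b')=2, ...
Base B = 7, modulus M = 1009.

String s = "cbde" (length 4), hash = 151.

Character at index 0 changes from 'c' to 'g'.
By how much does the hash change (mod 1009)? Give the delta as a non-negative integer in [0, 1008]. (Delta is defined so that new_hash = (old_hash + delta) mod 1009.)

Answer: 363

Derivation:
Delta formula: (val(new) - val(old)) * B^(n-1-k) mod M
  val('g') - val('c') = 7 - 3 = 4
  B^(n-1-k) = 7^3 mod 1009 = 343
  Delta = 4 * 343 mod 1009 = 363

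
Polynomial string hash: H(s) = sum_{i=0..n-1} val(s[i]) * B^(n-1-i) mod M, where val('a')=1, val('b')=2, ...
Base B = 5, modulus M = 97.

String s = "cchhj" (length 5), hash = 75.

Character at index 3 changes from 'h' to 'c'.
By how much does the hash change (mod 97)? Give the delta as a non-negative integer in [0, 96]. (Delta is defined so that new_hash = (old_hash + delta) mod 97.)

Answer: 72

Derivation:
Delta formula: (val(new) - val(old)) * B^(n-1-k) mod M
  val('c') - val('h') = 3 - 8 = -5
  B^(n-1-k) = 5^1 mod 97 = 5
  Delta = -5 * 5 mod 97 = 72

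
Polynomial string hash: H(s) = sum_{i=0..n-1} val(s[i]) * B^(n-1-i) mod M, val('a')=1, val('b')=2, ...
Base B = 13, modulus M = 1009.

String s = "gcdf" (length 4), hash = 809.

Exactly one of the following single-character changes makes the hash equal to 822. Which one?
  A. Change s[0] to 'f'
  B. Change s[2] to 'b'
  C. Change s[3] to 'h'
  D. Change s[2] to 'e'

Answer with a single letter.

Option A: s[0]='g'->'f', delta=(6-7)*13^3 mod 1009 = 830, hash=809+830 mod 1009 = 630
Option B: s[2]='d'->'b', delta=(2-4)*13^1 mod 1009 = 983, hash=809+983 mod 1009 = 783
Option C: s[3]='f'->'h', delta=(8-6)*13^0 mod 1009 = 2, hash=809+2 mod 1009 = 811
Option D: s[2]='d'->'e', delta=(5-4)*13^1 mod 1009 = 13, hash=809+13 mod 1009 = 822 <-- target

Answer: D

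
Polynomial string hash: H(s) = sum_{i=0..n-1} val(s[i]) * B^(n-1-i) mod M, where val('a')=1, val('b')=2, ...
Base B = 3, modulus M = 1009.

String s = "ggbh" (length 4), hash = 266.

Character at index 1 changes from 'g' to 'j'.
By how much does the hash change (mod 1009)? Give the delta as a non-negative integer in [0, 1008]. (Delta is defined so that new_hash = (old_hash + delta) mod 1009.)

Answer: 27

Derivation:
Delta formula: (val(new) - val(old)) * B^(n-1-k) mod M
  val('j') - val('g') = 10 - 7 = 3
  B^(n-1-k) = 3^2 mod 1009 = 9
  Delta = 3 * 9 mod 1009 = 27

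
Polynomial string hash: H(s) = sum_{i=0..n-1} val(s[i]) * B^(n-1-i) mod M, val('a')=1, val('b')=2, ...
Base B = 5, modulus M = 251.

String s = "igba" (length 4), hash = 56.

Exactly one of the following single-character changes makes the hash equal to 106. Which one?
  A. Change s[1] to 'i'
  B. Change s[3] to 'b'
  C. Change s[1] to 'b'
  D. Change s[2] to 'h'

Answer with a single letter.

Option A: s[1]='g'->'i', delta=(9-7)*5^2 mod 251 = 50, hash=56+50 mod 251 = 106 <-- target
Option B: s[3]='a'->'b', delta=(2-1)*5^0 mod 251 = 1, hash=56+1 mod 251 = 57
Option C: s[1]='g'->'b', delta=(2-7)*5^2 mod 251 = 126, hash=56+126 mod 251 = 182
Option D: s[2]='b'->'h', delta=(8-2)*5^1 mod 251 = 30, hash=56+30 mod 251 = 86

Answer: A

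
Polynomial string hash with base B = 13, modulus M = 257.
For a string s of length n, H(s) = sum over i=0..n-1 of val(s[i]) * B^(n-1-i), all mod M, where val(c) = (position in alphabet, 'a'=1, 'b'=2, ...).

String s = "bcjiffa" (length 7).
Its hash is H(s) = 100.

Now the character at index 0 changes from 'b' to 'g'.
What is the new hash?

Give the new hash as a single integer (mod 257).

val('b') = 2, val('g') = 7
Position k = 0, exponent = n-1-k = 6
B^6 mod M = 13^6 mod 257 = 92
Delta = (7 - 2) * 92 mod 257 = 203
New hash = (100 + 203) mod 257 = 46

Answer: 46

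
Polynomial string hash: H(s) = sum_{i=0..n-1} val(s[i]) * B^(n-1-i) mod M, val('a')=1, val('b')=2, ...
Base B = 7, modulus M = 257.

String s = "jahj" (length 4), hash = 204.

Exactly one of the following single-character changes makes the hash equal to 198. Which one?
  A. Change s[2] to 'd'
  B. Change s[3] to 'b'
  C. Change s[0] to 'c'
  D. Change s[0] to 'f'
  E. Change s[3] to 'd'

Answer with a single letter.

Option A: s[2]='h'->'d', delta=(4-8)*7^1 mod 257 = 229, hash=204+229 mod 257 = 176
Option B: s[3]='j'->'b', delta=(2-10)*7^0 mod 257 = 249, hash=204+249 mod 257 = 196
Option C: s[0]='j'->'c', delta=(3-10)*7^3 mod 257 = 169, hash=204+169 mod 257 = 116
Option D: s[0]='j'->'f', delta=(6-10)*7^3 mod 257 = 170, hash=204+170 mod 257 = 117
Option E: s[3]='j'->'d', delta=(4-10)*7^0 mod 257 = 251, hash=204+251 mod 257 = 198 <-- target

Answer: E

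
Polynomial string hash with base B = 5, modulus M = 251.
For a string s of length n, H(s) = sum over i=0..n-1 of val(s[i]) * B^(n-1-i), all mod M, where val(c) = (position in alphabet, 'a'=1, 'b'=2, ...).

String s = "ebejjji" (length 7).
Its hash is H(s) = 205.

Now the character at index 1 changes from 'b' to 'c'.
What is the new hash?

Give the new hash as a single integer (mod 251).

Answer: 67

Derivation:
val('b') = 2, val('c') = 3
Position k = 1, exponent = n-1-k = 5
B^5 mod M = 5^5 mod 251 = 113
Delta = (3 - 2) * 113 mod 251 = 113
New hash = (205 + 113) mod 251 = 67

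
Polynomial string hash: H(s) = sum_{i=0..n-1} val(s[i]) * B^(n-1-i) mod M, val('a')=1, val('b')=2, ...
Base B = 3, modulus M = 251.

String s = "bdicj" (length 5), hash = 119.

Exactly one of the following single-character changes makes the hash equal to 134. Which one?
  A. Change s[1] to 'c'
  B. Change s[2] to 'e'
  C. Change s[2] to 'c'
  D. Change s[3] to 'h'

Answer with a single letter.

Option A: s[1]='d'->'c', delta=(3-4)*3^3 mod 251 = 224, hash=119+224 mod 251 = 92
Option B: s[2]='i'->'e', delta=(5-9)*3^2 mod 251 = 215, hash=119+215 mod 251 = 83
Option C: s[2]='i'->'c', delta=(3-9)*3^2 mod 251 = 197, hash=119+197 mod 251 = 65
Option D: s[3]='c'->'h', delta=(8-3)*3^1 mod 251 = 15, hash=119+15 mod 251 = 134 <-- target

Answer: D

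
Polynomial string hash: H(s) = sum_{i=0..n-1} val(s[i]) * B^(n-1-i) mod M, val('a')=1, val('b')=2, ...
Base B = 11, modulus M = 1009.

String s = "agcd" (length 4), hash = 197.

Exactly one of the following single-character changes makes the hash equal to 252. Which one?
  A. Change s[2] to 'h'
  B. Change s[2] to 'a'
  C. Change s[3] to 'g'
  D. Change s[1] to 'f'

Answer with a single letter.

Option A: s[2]='c'->'h', delta=(8-3)*11^1 mod 1009 = 55, hash=197+55 mod 1009 = 252 <-- target
Option B: s[2]='c'->'a', delta=(1-3)*11^1 mod 1009 = 987, hash=197+987 mod 1009 = 175
Option C: s[3]='d'->'g', delta=(7-4)*11^0 mod 1009 = 3, hash=197+3 mod 1009 = 200
Option D: s[1]='g'->'f', delta=(6-7)*11^2 mod 1009 = 888, hash=197+888 mod 1009 = 76

Answer: A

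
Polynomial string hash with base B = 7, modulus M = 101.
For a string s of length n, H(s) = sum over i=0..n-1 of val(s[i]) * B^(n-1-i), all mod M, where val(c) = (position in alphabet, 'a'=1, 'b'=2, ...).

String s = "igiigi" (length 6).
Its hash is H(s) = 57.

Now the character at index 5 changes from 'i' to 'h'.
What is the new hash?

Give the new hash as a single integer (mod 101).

Answer: 56

Derivation:
val('i') = 9, val('h') = 8
Position k = 5, exponent = n-1-k = 0
B^0 mod M = 7^0 mod 101 = 1
Delta = (8 - 9) * 1 mod 101 = 100
New hash = (57 + 100) mod 101 = 56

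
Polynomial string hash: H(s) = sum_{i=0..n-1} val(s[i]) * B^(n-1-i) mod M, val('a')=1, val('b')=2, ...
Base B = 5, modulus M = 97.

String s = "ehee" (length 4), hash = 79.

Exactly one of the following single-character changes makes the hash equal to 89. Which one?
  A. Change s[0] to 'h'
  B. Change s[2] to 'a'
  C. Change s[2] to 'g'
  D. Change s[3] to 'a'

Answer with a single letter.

Option A: s[0]='e'->'h', delta=(8-5)*5^3 mod 97 = 84, hash=79+84 mod 97 = 66
Option B: s[2]='e'->'a', delta=(1-5)*5^1 mod 97 = 77, hash=79+77 mod 97 = 59
Option C: s[2]='e'->'g', delta=(7-5)*5^1 mod 97 = 10, hash=79+10 mod 97 = 89 <-- target
Option D: s[3]='e'->'a', delta=(1-5)*5^0 mod 97 = 93, hash=79+93 mod 97 = 75

Answer: C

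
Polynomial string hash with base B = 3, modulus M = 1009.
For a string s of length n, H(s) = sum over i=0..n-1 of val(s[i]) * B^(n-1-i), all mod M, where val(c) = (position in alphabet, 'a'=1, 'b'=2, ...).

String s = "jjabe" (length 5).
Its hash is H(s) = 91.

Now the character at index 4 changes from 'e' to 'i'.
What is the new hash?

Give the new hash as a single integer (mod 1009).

val('e') = 5, val('i') = 9
Position k = 4, exponent = n-1-k = 0
B^0 mod M = 3^0 mod 1009 = 1
Delta = (9 - 5) * 1 mod 1009 = 4
New hash = (91 + 4) mod 1009 = 95

Answer: 95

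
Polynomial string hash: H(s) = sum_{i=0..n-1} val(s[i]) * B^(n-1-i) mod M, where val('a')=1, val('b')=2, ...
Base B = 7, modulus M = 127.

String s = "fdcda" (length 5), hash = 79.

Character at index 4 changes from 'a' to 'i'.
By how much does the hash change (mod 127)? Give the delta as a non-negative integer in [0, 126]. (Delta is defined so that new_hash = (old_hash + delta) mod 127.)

Answer: 8

Derivation:
Delta formula: (val(new) - val(old)) * B^(n-1-k) mod M
  val('i') - val('a') = 9 - 1 = 8
  B^(n-1-k) = 7^0 mod 127 = 1
  Delta = 8 * 1 mod 127 = 8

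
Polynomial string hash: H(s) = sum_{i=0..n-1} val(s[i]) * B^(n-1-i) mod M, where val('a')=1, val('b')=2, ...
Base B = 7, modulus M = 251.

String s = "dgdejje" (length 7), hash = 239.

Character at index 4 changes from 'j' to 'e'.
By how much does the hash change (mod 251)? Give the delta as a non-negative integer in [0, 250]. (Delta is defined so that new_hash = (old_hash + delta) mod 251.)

Delta formula: (val(new) - val(old)) * B^(n-1-k) mod M
  val('e') - val('j') = 5 - 10 = -5
  B^(n-1-k) = 7^2 mod 251 = 49
  Delta = -5 * 49 mod 251 = 6

Answer: 6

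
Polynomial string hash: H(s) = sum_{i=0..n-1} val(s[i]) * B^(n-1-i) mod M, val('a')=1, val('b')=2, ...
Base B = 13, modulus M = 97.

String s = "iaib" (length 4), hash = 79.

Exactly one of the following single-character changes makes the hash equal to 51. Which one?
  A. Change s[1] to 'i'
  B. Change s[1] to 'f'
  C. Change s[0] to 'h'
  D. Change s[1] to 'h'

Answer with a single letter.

Option A: s[1]='a'->'i', delta=(9-1)*13^2 mod 97 = 91, hash=79+91 mod 97 = 73
Option B: s[1]='a'->'f', delta=(6-1)*13^2 mod 97 = 69, hash=79+69 mod 97 = 51 <-- target
Option C: s[0]='i'->'h', delta=(8-9)*13^3 mod 97 = 34, hash=79+34 mod 97 = 16
Option D: s[1]='a'->'h', delta=(8-1)*13^2 mod 97 = 19, hash=79+19 mod 97 = 1

Answer: B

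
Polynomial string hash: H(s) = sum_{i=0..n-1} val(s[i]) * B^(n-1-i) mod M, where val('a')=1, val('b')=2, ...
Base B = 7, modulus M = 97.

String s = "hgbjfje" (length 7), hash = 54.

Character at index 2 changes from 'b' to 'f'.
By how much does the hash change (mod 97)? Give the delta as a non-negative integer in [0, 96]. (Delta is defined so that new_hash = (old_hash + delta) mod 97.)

Answer: 1

Derivation:
Delta formula: (val(new) - val(old)) * B^(n-1-k) mod M
  val('f') - val('b') = 6 - 2 = 4
  B^(n-1-k) = 7^4 mod 97 = 73
  Delta = 4 * 73 mod 97 = 1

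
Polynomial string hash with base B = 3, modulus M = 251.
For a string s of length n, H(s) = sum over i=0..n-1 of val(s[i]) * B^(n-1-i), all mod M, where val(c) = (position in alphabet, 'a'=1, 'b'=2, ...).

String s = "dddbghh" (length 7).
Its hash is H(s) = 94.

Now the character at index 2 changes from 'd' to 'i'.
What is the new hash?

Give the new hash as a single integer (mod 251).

Answer: 248

Derivation:
val('d') = 4, val('i') = 9
Position k = 2, exponent = n-1-k = 4
B^4 mod M = 3^4 mod 251 = 81
Delta = (9 - 4) * 81 mod 251 = 154
New hash = (94 + 154) mod 251 = 248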